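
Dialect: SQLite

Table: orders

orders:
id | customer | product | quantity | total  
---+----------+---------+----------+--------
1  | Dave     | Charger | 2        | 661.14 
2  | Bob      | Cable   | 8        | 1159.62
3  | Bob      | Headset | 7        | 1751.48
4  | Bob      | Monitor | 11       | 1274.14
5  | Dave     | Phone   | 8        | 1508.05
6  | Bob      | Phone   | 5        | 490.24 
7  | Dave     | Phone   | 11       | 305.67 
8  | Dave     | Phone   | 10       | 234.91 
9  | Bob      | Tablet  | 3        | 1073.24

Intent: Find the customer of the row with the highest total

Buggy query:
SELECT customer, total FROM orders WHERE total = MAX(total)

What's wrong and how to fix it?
Bug: MAX(total) is an aggregate and cannot be used directly in WHERE

Fix: Wrap MAX in a scalar subquery so WHERE compares against a single value

Corrected query:
SELECT customer, total FROM orders WHERE total = (SELECT MAX(total) FROM orders)

Result:
customer | total  
---------+--------
Bob      | 1751.48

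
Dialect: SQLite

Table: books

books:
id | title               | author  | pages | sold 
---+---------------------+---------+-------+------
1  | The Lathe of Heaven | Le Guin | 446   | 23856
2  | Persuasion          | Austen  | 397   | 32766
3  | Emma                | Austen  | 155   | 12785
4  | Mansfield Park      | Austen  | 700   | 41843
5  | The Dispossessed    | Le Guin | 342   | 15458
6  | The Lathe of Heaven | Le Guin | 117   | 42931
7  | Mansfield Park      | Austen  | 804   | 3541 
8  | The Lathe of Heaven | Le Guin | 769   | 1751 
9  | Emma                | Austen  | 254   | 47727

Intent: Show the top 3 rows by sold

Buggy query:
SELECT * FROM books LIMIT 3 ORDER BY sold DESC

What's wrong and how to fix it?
Bug: LIMIT must come after ORDER BY

Fix: Sort with ORDER BY, then apply LIMIT

Corrected query:
SELECT * FROM books ORDER BY sold DESC LIMIT 3

Result:
id | title               | author  | pages | sold 
---+---------------------+---------+-------+------
9  | Emma                | Austen  | 254   | 47727
6  | The Lathe of Heaven | Le Guin | 117   | 42931
4  | Mansfield Park      | Austen  | 700   | 41843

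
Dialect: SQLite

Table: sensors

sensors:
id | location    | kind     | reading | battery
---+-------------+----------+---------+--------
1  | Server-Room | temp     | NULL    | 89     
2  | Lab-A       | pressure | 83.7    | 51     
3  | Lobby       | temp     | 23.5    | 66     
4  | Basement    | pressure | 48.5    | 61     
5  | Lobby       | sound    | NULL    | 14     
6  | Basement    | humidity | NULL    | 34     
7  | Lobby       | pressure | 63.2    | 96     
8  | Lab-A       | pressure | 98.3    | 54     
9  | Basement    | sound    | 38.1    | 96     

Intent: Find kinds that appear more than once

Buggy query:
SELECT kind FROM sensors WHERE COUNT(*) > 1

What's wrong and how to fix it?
Bug: COUNT(*) is an aggregate and cannot be used in WHERE

Fix: Group first, then use HAVING for the count condition

Corrected query:
SELECT kind FROM sensors GROUP BY kind HAVING COUNT(*) > 1

Result:
kind    
--------
pressure
sound   
temp    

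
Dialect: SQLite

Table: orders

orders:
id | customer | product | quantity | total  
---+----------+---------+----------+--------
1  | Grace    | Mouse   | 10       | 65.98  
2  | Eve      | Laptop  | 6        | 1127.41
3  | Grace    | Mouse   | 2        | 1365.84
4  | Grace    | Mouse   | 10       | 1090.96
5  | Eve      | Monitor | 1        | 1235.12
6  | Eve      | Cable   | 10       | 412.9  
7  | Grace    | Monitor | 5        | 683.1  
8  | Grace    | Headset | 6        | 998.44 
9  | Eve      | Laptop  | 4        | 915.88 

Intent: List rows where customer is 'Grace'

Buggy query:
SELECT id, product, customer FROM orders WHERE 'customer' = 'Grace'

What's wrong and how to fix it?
Bug: Single quotes denote string literals in SQL; the column name is being compared as a constant string

Fix: Reference the column as customer without single quotes

Corrected query:
SELECT id, product, customer FROM orders WHERE customer = 'Grace'

Result:
id | product | customer
---+---------+---------
1  | Mouse   | Grace   
3  | Mouse   | Grace   
4  | Mouse   | Grace   
7  | Monitor | Grace   
8  | Headset | Grace   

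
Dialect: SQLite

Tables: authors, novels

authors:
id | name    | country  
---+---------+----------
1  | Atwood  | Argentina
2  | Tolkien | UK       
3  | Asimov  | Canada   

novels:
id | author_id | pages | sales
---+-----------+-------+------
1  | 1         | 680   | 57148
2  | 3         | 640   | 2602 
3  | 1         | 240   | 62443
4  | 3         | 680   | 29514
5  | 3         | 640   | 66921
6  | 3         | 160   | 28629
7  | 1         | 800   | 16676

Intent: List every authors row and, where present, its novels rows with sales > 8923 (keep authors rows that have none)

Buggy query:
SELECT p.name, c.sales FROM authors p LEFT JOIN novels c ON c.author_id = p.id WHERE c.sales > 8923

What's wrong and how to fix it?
Bug: A WHERE condition on the right-hand table after LEFT JOIN drops unmatched parents

Fix: Put 'c.sales > 8923' in the JOIN's ON clause instead of WHERE

Corrected query:
SELECT p.name, c.sales FROM authors p LEFT JOIN novels c ON c.author_id = p.id AND c.sales > 8923

Result:
name    | sales
--------+------
Atwood  | 16676
Atwood  | 57148
Atwood  | 62443
Tolkien | NULL 
Asimov  | 28629
Asimov  | 29514
Asimov  | 66921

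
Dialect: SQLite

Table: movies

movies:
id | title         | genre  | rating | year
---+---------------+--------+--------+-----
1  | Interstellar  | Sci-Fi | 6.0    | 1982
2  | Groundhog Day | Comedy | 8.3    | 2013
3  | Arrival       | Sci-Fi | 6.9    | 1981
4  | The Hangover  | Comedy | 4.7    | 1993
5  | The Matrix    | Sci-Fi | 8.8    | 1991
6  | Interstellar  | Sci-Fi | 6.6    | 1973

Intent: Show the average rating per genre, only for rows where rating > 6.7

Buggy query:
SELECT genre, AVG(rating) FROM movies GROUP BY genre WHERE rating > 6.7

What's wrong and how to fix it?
Bug: Row-level WHERE must come before GROUP BY in the clause order

Fix: Move the WHERE clause before GROUP BY

Corrected query:
SELECT genre, AVG(rating) FROM movies WHERE rating > 6.7 GROUP BY genre

Result:
genre  | AVG(rating)
-------+------------
Comedy | 8.3        
Sci-Fi | 7.85       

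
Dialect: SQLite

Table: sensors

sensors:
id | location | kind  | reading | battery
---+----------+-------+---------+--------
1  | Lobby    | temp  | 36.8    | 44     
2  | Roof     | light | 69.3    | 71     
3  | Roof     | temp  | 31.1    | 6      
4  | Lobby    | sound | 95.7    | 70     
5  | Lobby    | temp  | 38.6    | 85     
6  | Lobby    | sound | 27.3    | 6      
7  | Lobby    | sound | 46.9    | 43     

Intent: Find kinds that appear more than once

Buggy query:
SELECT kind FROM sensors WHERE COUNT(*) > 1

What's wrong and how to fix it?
Bug: COUNT(*) is an aggregate and cannot be used in WHERE

Fix: Group first, then use HAVING for the count condition

Corrected query:
SELECT kind FROM sensors GROUP BY kind HAVING COUNT(*) > 1

Result:
kind 
-----
sound
temp 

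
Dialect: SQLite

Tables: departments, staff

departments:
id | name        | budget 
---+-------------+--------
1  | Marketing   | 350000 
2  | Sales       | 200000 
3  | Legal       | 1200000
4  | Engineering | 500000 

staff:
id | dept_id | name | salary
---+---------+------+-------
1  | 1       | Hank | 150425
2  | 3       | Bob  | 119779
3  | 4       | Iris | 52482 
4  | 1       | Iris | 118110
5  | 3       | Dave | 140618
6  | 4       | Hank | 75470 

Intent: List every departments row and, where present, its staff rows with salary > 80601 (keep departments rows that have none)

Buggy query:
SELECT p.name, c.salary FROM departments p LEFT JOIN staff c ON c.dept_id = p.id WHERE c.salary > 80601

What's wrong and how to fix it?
Bug: Filtering c.salary in WHERE discards the NULL rows produced by LEFT JOIN, turning it into an inner join

Fix: Put 'c.salary > 80601' in the JOIN's ON clause instead of WHERE

Corrected query:
SELECT p.name, c.salary FROM departments p LEFT JOIN staff c ON c.dept_id = p.id AND c.salary > 80601

Result:
name        | salary
------------+-------
Marketing   | 118110
Marketing   | 150425
Sales       | NULL  
Legal       | 119779
Legal       | 140618
Engineering | NULL  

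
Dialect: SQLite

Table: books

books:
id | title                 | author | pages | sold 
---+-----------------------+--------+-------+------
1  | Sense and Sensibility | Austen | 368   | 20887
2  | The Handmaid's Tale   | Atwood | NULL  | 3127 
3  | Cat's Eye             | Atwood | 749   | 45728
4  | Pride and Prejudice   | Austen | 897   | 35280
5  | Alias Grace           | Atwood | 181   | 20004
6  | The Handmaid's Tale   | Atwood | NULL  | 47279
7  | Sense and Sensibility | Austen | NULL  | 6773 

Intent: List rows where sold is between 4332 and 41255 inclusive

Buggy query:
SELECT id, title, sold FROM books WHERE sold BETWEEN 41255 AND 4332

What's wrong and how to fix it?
Bug: BETWEEN expects the lower bound first; with 41255 AND 4332 the range is empty

Fix: Swap the bounds so the smaller value comes first

Corrected query:
SELECT id, title, sold FROM books WHERE sold BETWEEN 4332 AND 41255

Result:
id | title                 | sold 
---+-----------------------+------
1  | Sense and Sensibility | 20887
4  | Pride and Prejudice   | 35280
5  | Alias Grace           | 20004
7  | Sense and Sensibility | 6773 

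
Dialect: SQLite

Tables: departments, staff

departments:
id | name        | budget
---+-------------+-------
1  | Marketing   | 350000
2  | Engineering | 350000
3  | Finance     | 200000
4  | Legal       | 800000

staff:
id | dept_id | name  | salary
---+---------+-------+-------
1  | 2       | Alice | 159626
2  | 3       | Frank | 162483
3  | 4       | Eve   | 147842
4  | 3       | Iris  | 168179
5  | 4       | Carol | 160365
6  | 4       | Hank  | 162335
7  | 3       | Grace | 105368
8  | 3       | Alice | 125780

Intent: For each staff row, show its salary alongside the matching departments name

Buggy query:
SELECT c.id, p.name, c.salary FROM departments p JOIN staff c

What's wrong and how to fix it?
Bug: JOIN with no ON clause produces a cartesian product; every staff row pairs with every departments row

Fix: Specify the join condition linking the foreign key to the parent id

Corrected query:
SELECT c.id, p.name, c.salary FROM departments p JOIN staff c ON c.dept_id = p.id

Result:
id | name        | salary
---+-------------+-------
1  | Engineering | 159626
2  | Finance     | 162483
3  | Legal       | 147842
4  | Finance     | 168179
5  | Legal       | 160365
6  | Legal       | 162335
7  | Finance     | 105368
8  | Finance     | 125780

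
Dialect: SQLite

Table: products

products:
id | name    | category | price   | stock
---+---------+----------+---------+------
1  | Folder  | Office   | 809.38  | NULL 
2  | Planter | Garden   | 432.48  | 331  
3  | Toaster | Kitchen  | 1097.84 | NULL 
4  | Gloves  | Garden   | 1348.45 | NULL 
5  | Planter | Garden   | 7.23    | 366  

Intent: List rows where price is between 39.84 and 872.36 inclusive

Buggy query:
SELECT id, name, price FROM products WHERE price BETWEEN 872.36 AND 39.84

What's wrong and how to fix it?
Bug: BETWEEN expects the lower bound first; with 872.36 AND 39.84 the range is empty

Fix: Write BETWEEN 39.84 AND 872.36

Corrected query:
SELECT id, name, price FROM products WHERE price BETWEEN 39.84 AND 872.36

Result:
id | name    | price 
---+---------+-------
1  | Folder  | 809.38
2  | Planter | 432.48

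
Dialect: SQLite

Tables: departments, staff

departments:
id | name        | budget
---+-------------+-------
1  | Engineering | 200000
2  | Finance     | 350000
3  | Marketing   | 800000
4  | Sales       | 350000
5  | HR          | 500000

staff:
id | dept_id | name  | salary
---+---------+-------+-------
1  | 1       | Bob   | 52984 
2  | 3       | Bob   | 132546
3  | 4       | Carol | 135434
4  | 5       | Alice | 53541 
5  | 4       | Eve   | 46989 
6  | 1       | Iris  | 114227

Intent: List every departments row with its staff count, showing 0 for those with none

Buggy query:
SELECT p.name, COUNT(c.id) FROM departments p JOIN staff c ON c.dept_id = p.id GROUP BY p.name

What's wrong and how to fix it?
Bug: INNER JOIN drops departments rows that have no matching staff rows

Fix: Use LEFT JOIN so parents without children still appear (COUNT(c.id) gives 0)

Corrected query:
SELECT p.name, COUNT(c.id) FROM departments p LEFT JOIN staff c ON c.dept_id = p.id GROUP BY p.name

Result:
name        | COUNT(c.id)
------------+------------
Engineering | 2          
Finance     | 0          
HR          | 1          
Marketing   | 1          
Sales       | 2          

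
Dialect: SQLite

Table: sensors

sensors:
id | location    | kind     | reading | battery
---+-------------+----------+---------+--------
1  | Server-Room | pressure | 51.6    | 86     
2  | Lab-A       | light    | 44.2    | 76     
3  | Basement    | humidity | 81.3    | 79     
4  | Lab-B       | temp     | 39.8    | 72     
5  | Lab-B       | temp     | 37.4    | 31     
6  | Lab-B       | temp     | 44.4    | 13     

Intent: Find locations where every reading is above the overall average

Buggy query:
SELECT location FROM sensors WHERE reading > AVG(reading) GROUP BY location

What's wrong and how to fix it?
Bug: WHERE evaluates per row before aggregation, so AVG() is unavailable

Fix: Compute the overall average in a scalar subquery and compare each group's MIN against it in HAVING

Corrected query:
SELECT location FROM sensors GROUP BY location HAVING MIN(reading) > (SELECT AVG(reading) FROM sensors)

Result:
location   
-----------
Basement   
Server-Room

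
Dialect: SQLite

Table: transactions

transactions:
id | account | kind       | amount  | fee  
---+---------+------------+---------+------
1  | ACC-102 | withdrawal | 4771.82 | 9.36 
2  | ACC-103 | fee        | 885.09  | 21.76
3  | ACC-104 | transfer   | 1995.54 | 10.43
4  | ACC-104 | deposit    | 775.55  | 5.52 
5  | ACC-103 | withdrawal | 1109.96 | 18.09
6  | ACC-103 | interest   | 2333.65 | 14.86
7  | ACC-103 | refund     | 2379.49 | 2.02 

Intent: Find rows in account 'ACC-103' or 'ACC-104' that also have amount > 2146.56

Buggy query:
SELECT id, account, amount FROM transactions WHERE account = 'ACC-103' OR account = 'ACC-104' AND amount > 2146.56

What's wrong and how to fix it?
Bug: AND binds tighter than OR, so this parses as account = 'ACC-103' OR (account = 'ACC-104' AND amount > 2146.56)

Fix: Group the OR with parentheses (or use IN), then AND the threshold

Corrected query:
SELECT id, account, amount FROM transactions WHERE (account = 'ACC-103' OR account = 'ACC-104') AND amount > 2146.56

Result:
id | account | amount 
---+---------+--------
6  | ACC-103 | 2333.65
7  | ACC-103 | 2379.49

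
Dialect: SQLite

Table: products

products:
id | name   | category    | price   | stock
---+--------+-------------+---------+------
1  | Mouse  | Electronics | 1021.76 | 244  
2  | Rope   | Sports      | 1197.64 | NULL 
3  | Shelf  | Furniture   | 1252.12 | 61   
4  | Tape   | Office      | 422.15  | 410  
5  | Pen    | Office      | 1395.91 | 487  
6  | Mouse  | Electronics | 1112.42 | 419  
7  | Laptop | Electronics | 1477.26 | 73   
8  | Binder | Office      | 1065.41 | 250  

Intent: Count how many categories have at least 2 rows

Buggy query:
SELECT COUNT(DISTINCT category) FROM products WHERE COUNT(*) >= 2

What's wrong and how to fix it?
Bug: COUNT(*) cannot appear in WHERE; the per-group count doesn't exist yet

Fix: Use a subquery that GROUPs and filters with HAVING, then count its rows

Corrected query:
SELECT COUNT(*) FROM (SELECT category FROM products GROUP BY category HAVING COUNT(*) >= 2)

Result:
COUNT(*)
--------
2       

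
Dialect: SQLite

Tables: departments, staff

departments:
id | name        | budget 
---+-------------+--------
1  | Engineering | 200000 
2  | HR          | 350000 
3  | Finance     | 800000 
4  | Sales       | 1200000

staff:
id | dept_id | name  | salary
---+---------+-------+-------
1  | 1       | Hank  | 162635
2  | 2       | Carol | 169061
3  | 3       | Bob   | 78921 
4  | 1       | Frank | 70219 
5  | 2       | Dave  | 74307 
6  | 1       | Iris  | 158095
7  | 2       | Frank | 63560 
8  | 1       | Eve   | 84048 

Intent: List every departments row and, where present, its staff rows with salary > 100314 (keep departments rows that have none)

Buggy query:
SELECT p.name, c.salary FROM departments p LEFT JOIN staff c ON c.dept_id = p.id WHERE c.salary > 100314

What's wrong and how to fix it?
Bug: Filtering c.salary in WHERE discards the NULL rows produced by LEFT JOIN, turning it into an inner join

Fix: Move the right-table condition into the ON clause so unmatched parents are kept

Corrected query:
SELECT p.name, c.salary FROM departments p LEFT JOIN staff c ON c.dept_id = p.id AND c.salary > 100314

Result:
name        | salary
------------+-------
Engineering | 158095
Engineering | 162635
HR          | 169061
Finance     | NULL  
Sales       | NULL  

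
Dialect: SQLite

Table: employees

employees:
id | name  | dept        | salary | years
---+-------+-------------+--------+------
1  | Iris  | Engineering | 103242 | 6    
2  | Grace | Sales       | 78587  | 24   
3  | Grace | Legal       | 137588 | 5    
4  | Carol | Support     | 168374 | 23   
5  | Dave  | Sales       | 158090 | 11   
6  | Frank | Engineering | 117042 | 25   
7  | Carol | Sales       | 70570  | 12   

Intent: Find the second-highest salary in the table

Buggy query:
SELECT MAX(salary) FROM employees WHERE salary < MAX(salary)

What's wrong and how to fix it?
Bug: The inner MAX is an aggregate inside WHERE, which is not allowed

Fix: Put the inner MAX in a scalar subquery

Corrected query:
SELECT MAX(salary) FROM employees WHERE salary < (SELECT MAX(salary) FROM employees)

Result:
MAX(salary)
-----------
158090     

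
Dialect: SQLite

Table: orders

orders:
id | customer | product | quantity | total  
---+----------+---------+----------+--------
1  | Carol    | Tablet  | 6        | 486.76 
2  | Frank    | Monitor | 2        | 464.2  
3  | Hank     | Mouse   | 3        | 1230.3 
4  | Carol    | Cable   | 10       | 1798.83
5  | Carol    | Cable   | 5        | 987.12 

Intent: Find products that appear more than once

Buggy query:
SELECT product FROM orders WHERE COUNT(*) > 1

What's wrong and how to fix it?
Bug: COUNT(*) is an aggregate and cannot be used in WHERE

Fix: GROUP BY product, then filter groups with HAVING COUNT(*) > 1

Corrected query:
SELECT product FROM orders GROUP BY product HAVING COUNT(*) > 1

Result:
product
-------
Cable  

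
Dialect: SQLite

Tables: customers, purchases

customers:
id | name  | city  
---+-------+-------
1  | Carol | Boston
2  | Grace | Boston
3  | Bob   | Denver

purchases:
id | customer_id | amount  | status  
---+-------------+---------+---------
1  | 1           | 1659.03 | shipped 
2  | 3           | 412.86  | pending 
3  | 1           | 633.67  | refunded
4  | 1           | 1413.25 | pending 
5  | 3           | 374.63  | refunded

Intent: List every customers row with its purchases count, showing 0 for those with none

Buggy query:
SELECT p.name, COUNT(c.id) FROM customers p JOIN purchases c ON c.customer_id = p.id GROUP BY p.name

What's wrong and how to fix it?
Bug: An inner join excludes parents with zero children

Fix: Use LEFT JOIN so parents without children still appear (COUNT(c.id) gives 0)

Corrected query:
SELECT p.name, COUNT(c.id) FROM customers p LEFT JOIN purchases c ON c.customer_id = p.id GROUP BY p.name

Result:
name  | COUNT(c.id)
------+------------
Bob   | 2          
Carol | 3          
Grace | 0          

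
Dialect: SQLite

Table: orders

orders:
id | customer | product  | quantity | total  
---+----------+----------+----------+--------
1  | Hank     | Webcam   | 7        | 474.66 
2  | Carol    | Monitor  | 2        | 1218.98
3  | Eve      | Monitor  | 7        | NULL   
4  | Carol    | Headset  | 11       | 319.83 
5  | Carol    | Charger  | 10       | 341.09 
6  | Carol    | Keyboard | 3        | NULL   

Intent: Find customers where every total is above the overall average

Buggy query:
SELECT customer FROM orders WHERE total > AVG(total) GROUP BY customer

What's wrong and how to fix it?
Bug: AVG() is an aggregate; it can't sit directly in WHERE

Fix: Use a subquery for AVG and a HAVING MIN(...) filter so the condition holds for every row in the group

Corrected query:
SELECT customer FROM orders GROUP BY customer HAVING MIN(total) > (SELECT AVG(total) FROM orders)

Result:
(no rows)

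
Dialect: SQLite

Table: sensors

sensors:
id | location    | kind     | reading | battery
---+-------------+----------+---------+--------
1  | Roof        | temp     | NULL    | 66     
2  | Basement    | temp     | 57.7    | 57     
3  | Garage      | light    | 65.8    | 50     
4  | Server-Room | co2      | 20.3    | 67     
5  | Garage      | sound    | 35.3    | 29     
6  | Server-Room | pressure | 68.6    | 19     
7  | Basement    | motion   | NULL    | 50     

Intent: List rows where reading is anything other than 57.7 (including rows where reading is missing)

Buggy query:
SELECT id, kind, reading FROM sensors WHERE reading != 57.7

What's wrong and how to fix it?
Bug: 'reading != 57.7' is unknown when reading is NULL, so NULL rows are silently excluded

Fix: Add an explicit OR reading IS NULL to include the missing-value rows

Corrected query:
SELECT id, kind, reading FROM sensors WHERE reading != 57.7 OR reading IS NULL

Result:
id | kind     | reading
---+----------+--------
1  | temp     | NULL   
3  | light    | 65.8   
4  | co2      | 20.3   
5  | sound    | 35.3   
6  | pressure | 68.6   
7  | motion   | NULL   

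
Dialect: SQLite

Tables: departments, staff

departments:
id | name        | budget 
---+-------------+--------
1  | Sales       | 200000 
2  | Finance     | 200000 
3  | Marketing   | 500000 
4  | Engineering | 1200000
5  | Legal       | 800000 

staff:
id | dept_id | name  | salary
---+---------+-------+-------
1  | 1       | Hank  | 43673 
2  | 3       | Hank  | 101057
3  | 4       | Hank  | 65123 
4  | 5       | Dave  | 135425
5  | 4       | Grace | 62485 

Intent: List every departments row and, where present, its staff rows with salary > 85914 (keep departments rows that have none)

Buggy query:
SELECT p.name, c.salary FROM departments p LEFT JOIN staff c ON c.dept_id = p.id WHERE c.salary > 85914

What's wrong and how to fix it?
Bug: Filtering c.salary in WHERE discards the NULL rows produced by LEFT JOIN, turning it into an inner join

Fix: Put 'c.salary > 85914' in the JOIN's ON clause instead of WHERE

Corrected query:
SELECT p.name, c.salary FROM departments p LEFT JOIN staff c ON c.dept_id = p.id AND c.salary > 85914

Result:
name        | salary
------------+-------
Sales       | NULL  
Finance     | NULL  
Marketing   | 101057
Engineering | NULL  
Legal       | 135425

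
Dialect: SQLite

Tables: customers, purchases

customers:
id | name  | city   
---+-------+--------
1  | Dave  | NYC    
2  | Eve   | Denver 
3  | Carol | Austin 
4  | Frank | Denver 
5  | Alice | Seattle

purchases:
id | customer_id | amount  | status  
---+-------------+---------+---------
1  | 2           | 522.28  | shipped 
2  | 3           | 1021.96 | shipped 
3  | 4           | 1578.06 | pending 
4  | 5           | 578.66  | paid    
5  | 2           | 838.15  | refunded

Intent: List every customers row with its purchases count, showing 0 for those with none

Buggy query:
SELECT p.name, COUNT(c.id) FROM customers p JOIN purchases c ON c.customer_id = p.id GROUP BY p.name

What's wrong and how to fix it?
Bug: INNER JOIN drops customers rows that have no matching purchases rows

Fix: Use LEFT JOIN so parents without children still appear (COUNT(c.id) gives 0)

Corrected query:
SELECT p.name, COUNT(c.id) FROM customers p LEFT JOIN purchases c ON c.customer_id = p.id GROUP BY p.name

Result:
name  | COUNT(c.id)
------+------------
Alice | 1          
Carol | 1          
Dave  | 0          
Eve   | 2          
Frank | 1          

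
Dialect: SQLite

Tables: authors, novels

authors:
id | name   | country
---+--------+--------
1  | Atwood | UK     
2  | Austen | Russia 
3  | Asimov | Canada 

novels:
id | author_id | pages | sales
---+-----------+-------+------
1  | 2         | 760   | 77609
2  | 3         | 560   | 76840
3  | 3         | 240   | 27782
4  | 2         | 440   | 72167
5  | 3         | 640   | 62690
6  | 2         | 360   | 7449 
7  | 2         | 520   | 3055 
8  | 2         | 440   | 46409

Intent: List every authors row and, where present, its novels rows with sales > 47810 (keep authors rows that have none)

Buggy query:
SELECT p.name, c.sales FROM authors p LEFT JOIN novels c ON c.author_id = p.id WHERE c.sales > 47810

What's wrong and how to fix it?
Bug: Filtering c.sales in WHERE discards the NULL rows produced by LEFT JOIN, turning it into an inner join

Fix: Put 'c.sales > 47810' in the JOIN's ON clause instead of WHERE

Corrected query:
SELECT p.name, c.sales FROM authors p LEFT JOIN novels c ON c.author_id = p.id AND c.sales > 47810

Result:
name   | sales
-------+------
Atwood | NULL 
Austen | 72167
Austen | 77609
Asimov | 62690
Asimov | 76840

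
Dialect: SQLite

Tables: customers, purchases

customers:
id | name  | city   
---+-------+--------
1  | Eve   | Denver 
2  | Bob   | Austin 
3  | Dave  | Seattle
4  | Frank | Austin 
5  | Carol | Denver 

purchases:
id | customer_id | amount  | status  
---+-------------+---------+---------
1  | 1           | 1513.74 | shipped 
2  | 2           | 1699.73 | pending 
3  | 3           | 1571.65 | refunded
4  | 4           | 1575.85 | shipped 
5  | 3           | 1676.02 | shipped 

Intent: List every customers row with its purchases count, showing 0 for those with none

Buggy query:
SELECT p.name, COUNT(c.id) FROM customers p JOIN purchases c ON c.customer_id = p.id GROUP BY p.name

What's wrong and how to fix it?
Bug: An inner join excludes parents with zero children

Fix: Use LEFT JOIN so parents without children still appear (COUNT(c.id) gives 0)

Corrected query:
SELECT p.name, COUNT(c.id) FROM customers p LEFT JOIN purchases c ON c.customer_id = p.id GROUP BY p.name

Result:
name  | COUNT(c.id)
------+------------
Bob   | 1          
Carol | 0          
Dave  | 2          
Eve   | 1          
Frank | 1          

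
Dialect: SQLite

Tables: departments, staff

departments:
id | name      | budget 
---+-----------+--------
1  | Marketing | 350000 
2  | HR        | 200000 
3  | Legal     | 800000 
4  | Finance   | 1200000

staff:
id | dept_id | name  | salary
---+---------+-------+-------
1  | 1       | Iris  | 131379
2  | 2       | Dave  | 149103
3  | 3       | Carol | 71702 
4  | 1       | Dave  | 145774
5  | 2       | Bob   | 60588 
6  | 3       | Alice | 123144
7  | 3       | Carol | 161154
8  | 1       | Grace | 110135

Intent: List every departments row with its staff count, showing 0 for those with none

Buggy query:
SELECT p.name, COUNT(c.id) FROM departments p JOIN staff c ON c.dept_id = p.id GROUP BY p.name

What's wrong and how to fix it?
Bug: An inner join excludes parents with zero children

Fix: Switch to LEFT JOIN to retain unmatched parent rows

Corrected query:
SELECT p.name, COUNT(c.id) FROM departments p LEFT JOIN staff c ON c.dept_id = p.id GROUP BY p.name

Result:
name      | COUNT(c.id)
----------+------------
Finance   | 0          
HR        | 2          
Legal     | 3          
Marketing | 3          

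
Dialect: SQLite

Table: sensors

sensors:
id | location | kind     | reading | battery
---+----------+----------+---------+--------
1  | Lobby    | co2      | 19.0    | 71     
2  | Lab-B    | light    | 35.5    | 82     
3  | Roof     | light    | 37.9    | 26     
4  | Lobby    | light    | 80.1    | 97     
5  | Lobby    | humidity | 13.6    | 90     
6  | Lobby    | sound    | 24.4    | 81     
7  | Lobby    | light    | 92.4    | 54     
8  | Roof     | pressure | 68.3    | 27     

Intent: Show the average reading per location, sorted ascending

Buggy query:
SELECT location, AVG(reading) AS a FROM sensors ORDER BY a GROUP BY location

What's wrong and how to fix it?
Bug: ORDER BY appears before GROUP BY; SQL clause order requires GROUP BY first

Fix: Move ORDER BY to the end, after GROUP BY

Corrected query:
SELECT location, AVG(reading) AS a FROM sensors GROUP BY location ORDER BY a

Result:
location | a   
---------+-----
Lab-B    | 35.5
Lobby    | 45.9
Roof     | 53.1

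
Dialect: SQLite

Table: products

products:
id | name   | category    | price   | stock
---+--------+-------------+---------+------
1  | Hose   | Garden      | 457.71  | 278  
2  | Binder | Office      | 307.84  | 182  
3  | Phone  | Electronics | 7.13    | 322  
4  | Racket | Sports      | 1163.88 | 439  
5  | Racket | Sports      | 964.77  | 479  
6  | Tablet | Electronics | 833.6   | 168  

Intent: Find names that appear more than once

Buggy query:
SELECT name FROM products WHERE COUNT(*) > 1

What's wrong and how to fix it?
Bug: COUNT(*) is an aggregate and cannot be used in WHERE

Fix: Group first, then use HAVING for the count condition

Corrected query:
SELECT name FROM products GROUP BY name HAVING COUNT(*) > 1

Result:
name  
------
Racket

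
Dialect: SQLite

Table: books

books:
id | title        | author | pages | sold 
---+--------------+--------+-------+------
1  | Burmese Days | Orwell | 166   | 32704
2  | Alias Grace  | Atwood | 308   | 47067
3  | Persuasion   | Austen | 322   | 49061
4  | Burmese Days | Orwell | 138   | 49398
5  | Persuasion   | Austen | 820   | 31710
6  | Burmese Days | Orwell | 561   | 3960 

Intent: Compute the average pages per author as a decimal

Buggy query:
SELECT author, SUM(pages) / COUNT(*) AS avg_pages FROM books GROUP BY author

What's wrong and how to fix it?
Bug: Both operands are integers, so '/' performs integer division and truncates

Fix: Cast one side to REAL so the division keeps the fractional part

Corrected query:
SELECT author, SUM(pages) * 1.0 / COUNT(*) AS avg_pages FROM books GROUP BY author

Result:
author | avg_pages 
-------+-----------
Atwood | 308       
Austen | 571       
Orwell | 288.333333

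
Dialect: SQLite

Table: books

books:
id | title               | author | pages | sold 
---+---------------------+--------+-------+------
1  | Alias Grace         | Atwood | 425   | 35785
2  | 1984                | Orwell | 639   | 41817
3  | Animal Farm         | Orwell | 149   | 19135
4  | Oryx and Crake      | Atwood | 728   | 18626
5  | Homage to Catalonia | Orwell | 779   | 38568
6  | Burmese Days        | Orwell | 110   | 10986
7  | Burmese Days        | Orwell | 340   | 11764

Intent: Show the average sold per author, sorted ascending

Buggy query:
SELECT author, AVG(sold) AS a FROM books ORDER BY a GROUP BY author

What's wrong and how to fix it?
Bug: GROUP BY must precede ORDER BY

Fix: Reorder: SELECT … FROM … GROUP BY … ORDER BY …

Corrected query:
SELECT author, AVG(sold) AS a FROM books GROUP BY author ORDER BY a

Result:
author | a      
-------+--------
Orwell | 24454  
Atwood | 27205.5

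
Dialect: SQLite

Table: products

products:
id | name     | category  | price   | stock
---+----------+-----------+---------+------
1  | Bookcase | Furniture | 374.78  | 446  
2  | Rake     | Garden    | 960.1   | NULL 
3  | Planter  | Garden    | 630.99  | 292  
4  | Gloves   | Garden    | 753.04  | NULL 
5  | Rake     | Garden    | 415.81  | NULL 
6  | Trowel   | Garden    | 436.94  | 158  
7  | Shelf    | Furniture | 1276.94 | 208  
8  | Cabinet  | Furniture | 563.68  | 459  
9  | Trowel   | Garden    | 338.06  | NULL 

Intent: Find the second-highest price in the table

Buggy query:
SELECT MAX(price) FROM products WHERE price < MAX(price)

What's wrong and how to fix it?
Bug: MAX(price) on the right of the comparison is an aggregate-in-WHERE error

Fix: Put the inner MAX in a scalar subquery

Corrected query:
SELECT MAX(price) FROM products WHERE price < (SELECT MAX(price) FROM products)

Result:
MAX(price)
----------
960.1     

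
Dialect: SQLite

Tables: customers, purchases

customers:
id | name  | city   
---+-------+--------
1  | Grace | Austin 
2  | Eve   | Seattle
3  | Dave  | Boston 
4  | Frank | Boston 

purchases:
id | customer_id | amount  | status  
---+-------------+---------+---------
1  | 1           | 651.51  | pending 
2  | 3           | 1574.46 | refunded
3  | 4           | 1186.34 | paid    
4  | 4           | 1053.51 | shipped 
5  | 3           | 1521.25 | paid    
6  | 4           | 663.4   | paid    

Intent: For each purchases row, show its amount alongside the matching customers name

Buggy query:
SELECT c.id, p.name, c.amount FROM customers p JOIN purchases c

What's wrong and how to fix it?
Bug: Missing join condition: each purchases row is matched to all customers rows instead of just its own

Fix: Add ON c.customer_id = p.id to the JOIN

Corrected query:
SELECT c.id, p.name, c.amount FROM customers p JOIN purchases c ON c.customer_id = p.id

Result:
id | name  | amount 
---+-------+--------
1  | Grace | 651.51 
2  | Dave  | 1574.46
3  | Frank | 1186.34
4  | Frank | 1053.51
5  | Dave  | 1521.25
6  | Frank | 663.4  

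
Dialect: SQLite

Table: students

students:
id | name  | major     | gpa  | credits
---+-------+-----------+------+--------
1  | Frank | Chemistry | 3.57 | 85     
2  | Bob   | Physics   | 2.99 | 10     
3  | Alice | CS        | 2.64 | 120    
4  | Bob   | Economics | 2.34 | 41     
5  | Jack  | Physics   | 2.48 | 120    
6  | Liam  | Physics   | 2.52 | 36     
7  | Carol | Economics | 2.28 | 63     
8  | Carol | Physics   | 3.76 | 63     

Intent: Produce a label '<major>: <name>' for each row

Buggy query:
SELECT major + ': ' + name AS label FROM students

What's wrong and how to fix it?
Bug: SQLite uses || for string concatenation; + coerces text to numbers (yielding 0)

Fix: Use the || operator for string concatenation

Corrected query:
SELECT major || ': ' || name AS label FROM students

Result:
label           
----------------
Chemistry: Frank
Physics: Bob    
CS: Alice       
Economics: Bob  
Physics: Jack   
Physics: Liam   
Economics: Carol
Physics: Carol  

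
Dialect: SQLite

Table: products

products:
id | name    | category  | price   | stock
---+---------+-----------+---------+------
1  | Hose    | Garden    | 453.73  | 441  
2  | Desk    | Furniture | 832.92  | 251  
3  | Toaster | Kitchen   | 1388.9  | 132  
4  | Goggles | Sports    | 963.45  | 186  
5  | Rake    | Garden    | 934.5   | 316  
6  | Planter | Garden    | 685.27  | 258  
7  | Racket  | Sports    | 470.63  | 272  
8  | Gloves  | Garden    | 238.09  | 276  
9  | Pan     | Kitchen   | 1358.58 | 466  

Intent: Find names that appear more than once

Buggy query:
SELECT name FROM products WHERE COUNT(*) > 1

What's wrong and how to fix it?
Bug: WHERE can't reference COUNT(*); aggregates are computed after WHERE

Fix: GROUP BY name, then filter groups with HAVING COUNT(*) > 1

Corrected query:
SELECT name FROM products GROUP BY name HAVING COUNT(*) > 1

Result:
(no rows)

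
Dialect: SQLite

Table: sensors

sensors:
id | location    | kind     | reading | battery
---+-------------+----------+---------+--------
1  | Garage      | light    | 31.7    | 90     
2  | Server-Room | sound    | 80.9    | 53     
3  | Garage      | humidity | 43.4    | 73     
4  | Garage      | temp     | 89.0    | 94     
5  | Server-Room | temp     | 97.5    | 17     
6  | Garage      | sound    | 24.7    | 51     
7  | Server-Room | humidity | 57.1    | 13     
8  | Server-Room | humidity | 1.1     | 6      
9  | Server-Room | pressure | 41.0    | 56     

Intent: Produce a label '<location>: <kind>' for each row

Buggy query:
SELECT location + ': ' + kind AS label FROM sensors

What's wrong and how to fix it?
Bug: SQLite uses || for string concatenation; + coerces text to numbers (yielding 0)

Fix: Use the || operator for string concatenation

Corrected query:
SELECT location || ': ' || kind AS label FROM sensors

Result:
label                
---------------------
Garage: light        
Server-Room: sound   
Garage: humidity     
Garage: temp         
Server-Room: temp    
Garage: sound        
Server-Room: humidity
Server-Room: humidity
Server-Room: pressure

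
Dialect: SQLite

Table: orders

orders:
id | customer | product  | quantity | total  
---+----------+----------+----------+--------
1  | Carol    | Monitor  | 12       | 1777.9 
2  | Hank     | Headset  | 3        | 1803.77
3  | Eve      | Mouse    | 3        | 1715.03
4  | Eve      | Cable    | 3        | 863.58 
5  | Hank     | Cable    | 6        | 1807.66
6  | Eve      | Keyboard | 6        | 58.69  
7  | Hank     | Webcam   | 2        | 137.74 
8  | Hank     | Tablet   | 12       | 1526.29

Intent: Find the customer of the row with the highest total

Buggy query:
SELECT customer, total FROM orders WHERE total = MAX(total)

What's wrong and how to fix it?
Bug: MAX(total) is an aggregate and cannot be used directly in WHERE

Fix: Use a subquery: WHERE total = (SELECT MAX(total) FROM orders)

Corrected query:
SELECT customer, total FROM orders WHERE total = (SELECT MAX(total) FROM orders)

Result:
customer | total  
---------+--------
Hank     | 1807.66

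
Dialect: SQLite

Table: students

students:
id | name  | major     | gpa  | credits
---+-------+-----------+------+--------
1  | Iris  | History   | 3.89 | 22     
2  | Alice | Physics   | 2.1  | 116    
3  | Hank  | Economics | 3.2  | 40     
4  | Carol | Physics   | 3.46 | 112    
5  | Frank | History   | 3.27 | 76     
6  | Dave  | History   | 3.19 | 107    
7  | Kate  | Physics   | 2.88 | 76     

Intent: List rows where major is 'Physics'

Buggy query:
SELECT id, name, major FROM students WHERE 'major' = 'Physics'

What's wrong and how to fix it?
Bug: Single quotes denote string literals in SQL; the column name is being compared as a constant string

Fix: Reference the column as major without single quotes

Corrected query:
SELECT id, name, major FROM students WHERE major = 'Physics'

Result:
id | name  | major  
---+-------+--------
2  | Alice | Physics
4  | Carol | Physics
7  | Kate  | Physics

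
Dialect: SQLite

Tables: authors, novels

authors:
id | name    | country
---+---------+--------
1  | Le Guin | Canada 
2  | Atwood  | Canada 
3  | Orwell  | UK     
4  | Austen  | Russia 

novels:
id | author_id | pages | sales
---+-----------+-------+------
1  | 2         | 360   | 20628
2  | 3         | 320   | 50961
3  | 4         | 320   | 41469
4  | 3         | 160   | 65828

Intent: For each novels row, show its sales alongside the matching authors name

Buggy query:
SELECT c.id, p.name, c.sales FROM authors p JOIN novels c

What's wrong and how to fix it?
Bug: Missing join condition: each novels row is matched to all authors rows instead of just its own

Fix: Specify the join condition linking the foreign key to the parent id

Corrected query:
SELECT c.id, p.name, c.sales FROM authors p JOIN novels c ON c.author_id = p.id

Result:
id | name   | sales
---+--------+------
1  | Atwood | 20628
2  | Orwell | 50961
3  | Austen | 41469
4  | Orwell | 65828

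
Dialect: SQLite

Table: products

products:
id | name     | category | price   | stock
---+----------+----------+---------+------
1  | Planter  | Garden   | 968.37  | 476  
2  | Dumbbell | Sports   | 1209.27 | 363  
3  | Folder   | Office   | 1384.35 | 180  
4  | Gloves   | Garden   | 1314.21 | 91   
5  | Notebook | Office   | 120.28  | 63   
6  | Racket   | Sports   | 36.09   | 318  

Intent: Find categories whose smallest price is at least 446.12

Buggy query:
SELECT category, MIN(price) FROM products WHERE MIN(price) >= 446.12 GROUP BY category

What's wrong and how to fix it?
Bug: MIN() in WHERE is a misuse of aggregate

Fix: Use HAVING for the per-group MIN condition

Corrected query:
SELECT category, MIN(price) FROM products GROUP BY category HAVING MIN(price) >= 446.12

Result:
category | MIN(price)
---------+-----------
Garden   | 968.37    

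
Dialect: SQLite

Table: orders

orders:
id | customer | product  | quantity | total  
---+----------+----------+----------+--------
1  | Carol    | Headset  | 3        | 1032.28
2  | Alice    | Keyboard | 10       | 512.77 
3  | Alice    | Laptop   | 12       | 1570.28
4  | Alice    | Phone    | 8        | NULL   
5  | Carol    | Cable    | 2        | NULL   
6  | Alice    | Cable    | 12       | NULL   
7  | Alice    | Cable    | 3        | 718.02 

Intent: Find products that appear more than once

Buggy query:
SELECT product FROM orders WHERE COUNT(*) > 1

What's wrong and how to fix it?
Bug: COUNT(*) is an aggregate and cannot be used in WHERE

Fix: Group first, then use HAVING for the count condition

Corrected query:
SELECT product FROM orders GROUP BY product HAVING COUNT(*) > 1

Result:
product
-------
Cable  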